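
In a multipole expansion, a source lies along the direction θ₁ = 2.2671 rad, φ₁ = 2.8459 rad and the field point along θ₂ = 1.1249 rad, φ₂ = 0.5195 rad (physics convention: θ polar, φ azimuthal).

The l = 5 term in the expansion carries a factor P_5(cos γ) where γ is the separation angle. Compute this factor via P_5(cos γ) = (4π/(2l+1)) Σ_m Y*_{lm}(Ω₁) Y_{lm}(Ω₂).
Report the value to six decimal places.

0.416909

Expand P_5 via completeness: Σ_{m} conj(Y_{5,m}) at Ω₁ times Y_{5,m} at Ω₂ —
  m=-5: Y*=-0.011376+0.122852i  Y=-0.237402-0.143630i  product +0.020346-0.027531i
  m=-4: Y*=-0.123408+0.301917i  Y=-0.203725-0.366615i  product +0.135829-0.016265i
  m=-3: Y*=-0.266690+0.327295i  Y=+0.002105-0.171208i  product +0.055474+0.046349i
  m=-2: Y*=-0.124363+0.083517i  Y=-0.133356+0.226668i  product -0.002346-0.039327i
  m=-1: Y*=+0.283350-0.086315i  Y=-0.220096+0.125872i  product -0.051499+0.054663i
  m=+0: Y*=+0.235144-0.000000i  Y=+0.209815+0.000000i  product +0.049337+0.000000i
  m=+1: Y*=-0.283350-0.086315i  Y=+0.220096+0.125872i  product -0.051499-0.054663i
  m=+2: Y*=-0.124363-0.083517i  Y=-0.133356-0.226668i  product -0.002346+0.039327i
  m=+3: Y*=+0.266690+0.327295i  Y=-0.002105-0.171208i  product +0.055474-0.046349i
  m=+4: Y*=-0.123408-0.301917i  Y=-0.203725+0.366615i  product +0.135829+0.016265i
  m=+5: Y*=+0.011376+0.122852i  Y=+0.237402-0.143630i  product +0.020346+0.027531i
Σ over m = +0.364943+0.000000i; ×(4π/11) → +0.416909+0.000000i. Real part: 0.416909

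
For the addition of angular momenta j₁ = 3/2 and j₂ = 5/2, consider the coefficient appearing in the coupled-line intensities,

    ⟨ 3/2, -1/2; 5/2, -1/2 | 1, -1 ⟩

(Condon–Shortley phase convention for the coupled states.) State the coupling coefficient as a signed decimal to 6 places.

triangle: 3!×0!×2!/6! = 12/720
(j±m)!: 1!×2!×2!×3!×0!×2! = 48
prefactor² = (2J+1)×Δ×N² = 12/5
  k=2: +1/(2!×1!×0!×0!×0!×2!) = 1/4
Σ = 1/4  ⇒  CG² = 12/5×(1/4)² = 3/20
CG = +√(3/20) = +0.387298

+0.387298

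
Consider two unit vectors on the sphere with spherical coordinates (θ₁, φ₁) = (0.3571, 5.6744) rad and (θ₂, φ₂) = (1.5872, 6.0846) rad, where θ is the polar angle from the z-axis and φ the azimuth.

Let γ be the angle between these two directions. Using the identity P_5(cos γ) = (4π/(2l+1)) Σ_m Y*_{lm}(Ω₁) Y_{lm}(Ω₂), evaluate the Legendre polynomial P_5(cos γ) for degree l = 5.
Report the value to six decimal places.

Term-by-term m-sum for l=5 (normalisation 4π/11 = 1.142397):
  [-5]  conj(Y_{5,-5})(Ω₁) = -0.002411-0.000236i ; Y_{5,-5}(Ω₂) = +0.253357+0.388509i ; Δ = -0.000519-0.000996i
  [-4]  conj(Y_{5,-4})(Ω₁) = -0.015618-0.013328i ; Y_{5,-4}(Ω₂) = -0.016861-0.017166i ; Δ = +0.000035+0.000493i
  [-3]  conj(Y_{5,-3})(Ω₁) = -0.025774-0.098649i ; Y_{5,-3}(Ω₂) = -0.285537-0.193573i ; Δ = -0.011736+0.033157i
  [-2]  conj(Y_{5,-2})(Ω₁) = +0.109631-0.297355i ; Y_{5,-2}(Ω₂) = +0.025608+0.010741i ; Δ = +0.006001-0.006437i
  [-1]  conj(Y_{5,-1})(Ω₁) = +0.449315-0.313223i ; Y_{5,-1}(Ω₂) = +0.312763+0.062940i ; Δ = +0.160243-0.069685i
  [+0]  conj(Y_{5,0})(Ω₁) = +0.229875-0.000000i ; Y_{5,0}(Ω₂) = -0.028739+0.000000i ; Δ = -0.006606+0.000000i
  [+1]  conj(Y_{5,1})(Ω₁) = -0.449315-0.313223i ; Y_{5,1}(Ω₂) = -0.312763+0.062940i ; Δ = +0.160243+0.069685i
  [+2]  conj(Y_{5,2})(Ω₁) = +0.109631+0.297355i ; Y_{5,2}(Ω₂) = +0.025608-0.010741i ; Δ = +0.006001+0.006437i
  [+3]  conj(Y_{5,3})(Ω₁) = +0.025774-0.098649i ; Y_{5,3}(Ω₂) = +0.285537-0.193573i ; Δ = -0.011736-0.033157i
  [+4]  conj(Y_{5,4})(Ω₁) = -0.015618+0.013328i ; Y_{5,4}(Ω₂) = -0.016861+0.017166i ; Δ = +0.000035-0.000493i
  [+5]  conj(Y_{5,5})(Ω₁) = +0.002411-0.000236i ; Y_{5,5}(Ω₂) = -0.253357+0.388509i ; Δ = -0.000519+0.000996i
Accumulated sum +0.301441-0.000000i; after 4π/(2l+1) scaling, +0.344366-0.000000i ⇒ P_5 = 0.344366

0.344366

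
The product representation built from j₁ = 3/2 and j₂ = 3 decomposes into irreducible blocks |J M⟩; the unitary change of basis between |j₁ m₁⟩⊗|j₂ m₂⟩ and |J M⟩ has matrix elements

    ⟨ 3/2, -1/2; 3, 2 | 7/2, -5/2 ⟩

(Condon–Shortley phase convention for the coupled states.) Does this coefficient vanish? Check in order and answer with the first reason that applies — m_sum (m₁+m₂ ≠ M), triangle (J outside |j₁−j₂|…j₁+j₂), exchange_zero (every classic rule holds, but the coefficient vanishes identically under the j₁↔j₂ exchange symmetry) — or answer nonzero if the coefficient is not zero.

m_sum

m-sum: m₁+m₂ = -1/2+2 = 3/2, M = -5/2  ✗ ⇒ coefficient is 0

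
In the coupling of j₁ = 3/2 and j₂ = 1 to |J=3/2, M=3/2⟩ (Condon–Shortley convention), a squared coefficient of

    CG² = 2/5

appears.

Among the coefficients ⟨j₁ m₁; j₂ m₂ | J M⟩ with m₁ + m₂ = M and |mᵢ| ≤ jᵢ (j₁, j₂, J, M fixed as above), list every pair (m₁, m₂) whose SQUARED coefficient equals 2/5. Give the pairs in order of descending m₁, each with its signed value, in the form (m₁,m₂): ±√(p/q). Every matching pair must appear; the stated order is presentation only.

Admissible pairs with m₁+m₂ = M = 3/2: (1/2,1), (3/2,0)
  (m₁,m₂)=(3/2,0): CG² = 3/5, CG = +√(3/5)
  (m₁,m₂)=(1/2,1): CG² = 2/5, CG = −√(2/5)   ← matches the target
Pairs with CG² = 2/5: (1/2,1): −√(2/5)

(1/2,1): −√(2/5)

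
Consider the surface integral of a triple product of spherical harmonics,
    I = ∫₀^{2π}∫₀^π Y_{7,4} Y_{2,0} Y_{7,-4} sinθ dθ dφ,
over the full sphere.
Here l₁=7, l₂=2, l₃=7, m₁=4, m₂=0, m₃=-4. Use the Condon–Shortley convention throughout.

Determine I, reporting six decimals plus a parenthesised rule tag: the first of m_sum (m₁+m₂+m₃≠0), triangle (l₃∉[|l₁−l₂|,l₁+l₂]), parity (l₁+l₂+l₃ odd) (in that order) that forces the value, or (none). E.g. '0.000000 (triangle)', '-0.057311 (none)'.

0.022834 (none)

Checks pass: Σm=0; 16 even; l₃=7∈[5,9].
(2·7+1)(2·2+1)(2·7+1) = 1125
Δ: 2! 12! 2! / 17! → 1/185640
sum: t=0:+1/2419200 t=1:−1/518400 t=2:+1/2419200 = -1/907200
3j²(7 2 7; 0 0 0) = Δ·Π!·Σ² = 56/3315  (sign +1)
sum: t=0:+1/8709120 t=1:−1/7257600 t=2:+1/159667200 = -1/59875200
3j²(7 2 7; 4 0 -4) = Δ·Π!·Σ² = 8/23205  (sign +1)
combine: 4πI² = 1125·56/3315·8/23205 = 320/48841
take √, sign +1: I = 0.02283378
No selection rule forces the value: the integral is nonzero (none).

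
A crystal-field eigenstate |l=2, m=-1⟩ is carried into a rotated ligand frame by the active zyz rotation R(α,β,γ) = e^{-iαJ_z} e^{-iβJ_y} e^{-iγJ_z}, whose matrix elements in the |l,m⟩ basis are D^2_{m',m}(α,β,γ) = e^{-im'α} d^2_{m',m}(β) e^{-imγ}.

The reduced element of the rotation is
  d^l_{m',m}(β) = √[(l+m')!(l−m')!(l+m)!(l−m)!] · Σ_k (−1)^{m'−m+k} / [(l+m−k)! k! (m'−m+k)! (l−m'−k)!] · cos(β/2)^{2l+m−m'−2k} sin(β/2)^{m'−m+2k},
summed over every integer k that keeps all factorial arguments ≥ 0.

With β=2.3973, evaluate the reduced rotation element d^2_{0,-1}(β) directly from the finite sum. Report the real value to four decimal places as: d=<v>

d=0.6103

d^2_{0,-1}(β=2.3973) via the finite sum:
c=cos(2.397300/2)=0.363616, s=sin(2.397300/2)=0.931549; N=√[2·2·1·6]=4.898979
Admissible k: 0..1 (factorial args all ≥0)
  k=0: (−1)^1·4.8990/(2)·0.3636^3·0.9315^1 = -0.109701
  k=1: (−1)^2·4.8990/(2)·0.3636^1·0.9315^3 = +0.720005
d^2_{0,-1}(2.3973) = -0.109701 +0.720005 = +0.610304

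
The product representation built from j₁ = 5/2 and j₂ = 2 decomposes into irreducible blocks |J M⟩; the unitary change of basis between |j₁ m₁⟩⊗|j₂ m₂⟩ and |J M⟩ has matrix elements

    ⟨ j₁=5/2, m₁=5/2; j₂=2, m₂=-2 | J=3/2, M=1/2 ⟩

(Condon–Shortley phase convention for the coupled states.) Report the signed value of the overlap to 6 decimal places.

√[4·3!2!1!/7! · 5!0!0!4!2!1!] = √(384/7)
  +(−1)^0/∏(0,3,0,0,2,1)! = 1/12  (running 1/12)
⟨..|..⟩ = √(384/7)·(1/12) = +0.617213

+√(8/21) = +0.617213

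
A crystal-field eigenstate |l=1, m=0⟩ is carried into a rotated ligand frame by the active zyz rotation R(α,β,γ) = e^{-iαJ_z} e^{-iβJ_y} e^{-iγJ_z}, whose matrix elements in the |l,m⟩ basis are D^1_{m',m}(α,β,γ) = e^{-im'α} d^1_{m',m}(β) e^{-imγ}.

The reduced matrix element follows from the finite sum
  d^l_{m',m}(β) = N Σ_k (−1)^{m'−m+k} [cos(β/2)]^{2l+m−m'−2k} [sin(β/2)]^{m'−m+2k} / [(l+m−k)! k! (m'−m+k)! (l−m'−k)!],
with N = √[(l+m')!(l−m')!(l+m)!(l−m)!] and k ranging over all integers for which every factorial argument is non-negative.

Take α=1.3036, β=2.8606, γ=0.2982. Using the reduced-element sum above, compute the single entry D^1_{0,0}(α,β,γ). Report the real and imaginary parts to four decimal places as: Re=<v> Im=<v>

Re=-0.9608 Im=0.0000

D^1_{0,0}(1.3036,2.8606,0.2982) = e^{-i·0·1.3036}·d^1_{0,0}(2.8606)·e^{-i·0·0.2982}. Compute d first:
c=cos(2.860600/2)=0.140035, s=sin(2.860600/2)=0.990147; N=√[1·1·1·1]=1.000000
Admissible k: 0..1 (factorial args all ≥0)
  k=0: (−1)^0·1.0000/(1)·0.1400^2·0.9901^0 = +0.019610
  k=1: (−1)^1·1.0000/(1)·0.1400^0·0.9901^2 = -0.980390
d^1_{0,0}(2.8606) = +0.019610 -0.980390 = -0.960781
Phases: e^{-i·(0)·1.3036}=+1.000000+0.000000i, e^{-i·(0)·0.2982}=+1.000000+0.000000i ⇒ D=-0.960781+0.000000i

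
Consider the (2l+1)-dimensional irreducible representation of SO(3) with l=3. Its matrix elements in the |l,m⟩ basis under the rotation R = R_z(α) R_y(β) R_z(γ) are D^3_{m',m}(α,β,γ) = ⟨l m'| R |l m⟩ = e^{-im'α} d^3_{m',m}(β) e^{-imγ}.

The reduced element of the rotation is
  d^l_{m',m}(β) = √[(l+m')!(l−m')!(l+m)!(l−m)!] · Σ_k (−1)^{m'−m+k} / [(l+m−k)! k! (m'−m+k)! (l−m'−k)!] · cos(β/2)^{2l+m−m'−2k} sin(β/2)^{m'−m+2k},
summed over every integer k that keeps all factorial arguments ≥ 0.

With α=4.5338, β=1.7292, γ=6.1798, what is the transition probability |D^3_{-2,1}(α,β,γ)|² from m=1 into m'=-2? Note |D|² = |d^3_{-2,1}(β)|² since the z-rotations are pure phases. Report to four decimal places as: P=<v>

First d^3_{-2,1}(β=1.7292), then the phase factors e^{-i(-2)α} and e^{-i(1)γ}:
Half-angle: c=0.648945, s=0.760836. N=√(1·120·24·2)=75.894664
k: max(0,(1)−(-2))=3 … min(3+(1),3−(-2))=4
  k=3: (−1)^0·75.8947/(12)·0.6489^3·0.7608^3 = +0.761247
  k=4: (−1)^1·75.8947/(24)·0.6489^1·0.7608^5 = -0.523193
d^3_{-2,1}(1.7292) = +0.761247 -0.523193 = +0.238053
|D^3_{-2,1}|² = |d^3_{-2,1}(β)|² = (+0.238053)² = 0.056669 (the z-rotation phases have unit modulus)

P=0.0567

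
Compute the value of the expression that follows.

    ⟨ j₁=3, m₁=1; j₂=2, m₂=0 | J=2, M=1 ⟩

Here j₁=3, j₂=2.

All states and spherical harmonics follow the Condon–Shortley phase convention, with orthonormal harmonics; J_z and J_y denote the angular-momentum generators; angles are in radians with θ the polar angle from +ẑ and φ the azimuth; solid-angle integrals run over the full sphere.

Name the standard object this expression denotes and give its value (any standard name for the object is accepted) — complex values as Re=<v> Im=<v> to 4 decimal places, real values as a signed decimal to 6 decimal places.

This is a Clebsch–Gordan (vector-coupling) coefficient.
j₁+j₂−J=3  J+j₁−j₂=3  J−j₁+j₂=1  j₁+j₂+J+1=8
(j₁±m₁, j₂±m₂, J±M) = (4,2,2,2,3,1)
P² = 36/7
sum k=1..2:
  [1] −1/4 = -1/4
  [2] +1/12 = 1/12
S = -1/6
C² = P²·S² = 1/7 ; C = -0.377964

Clebsch–Gordan coefficient, −√(1/7) ≈ -0.377964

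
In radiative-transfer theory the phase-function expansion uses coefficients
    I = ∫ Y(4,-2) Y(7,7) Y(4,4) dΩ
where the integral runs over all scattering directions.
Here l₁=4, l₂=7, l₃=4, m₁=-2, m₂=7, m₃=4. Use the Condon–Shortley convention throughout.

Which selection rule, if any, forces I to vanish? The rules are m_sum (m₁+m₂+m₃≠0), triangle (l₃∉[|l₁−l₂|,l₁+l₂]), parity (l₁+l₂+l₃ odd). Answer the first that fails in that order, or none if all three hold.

Σmᵢ = 9  ✗
l₃∈[|l₁−l₂|,l₁+l₂]=[3,11], have l₃=4
Σlᵢ = 15 ⇒ odd

m_sum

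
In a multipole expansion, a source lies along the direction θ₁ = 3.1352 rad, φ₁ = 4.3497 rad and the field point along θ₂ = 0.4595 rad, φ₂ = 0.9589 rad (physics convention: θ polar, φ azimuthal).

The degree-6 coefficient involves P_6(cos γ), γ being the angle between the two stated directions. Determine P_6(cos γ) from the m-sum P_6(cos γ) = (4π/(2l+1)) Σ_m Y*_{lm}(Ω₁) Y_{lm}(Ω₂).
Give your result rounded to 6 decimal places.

-0.246647

Term-by-term m-sum for l=6 (normalisation 4π/13 = 0.966644):
  m=-6: (+0.000000+0.000000i) × (+0.003172+0.001858i) = +0.000000+0.000000i  (running Σ = +0.000000+0.000000i)
  m=-5: (+0.000000-0.000000i) × (+0.002111+0.025648i) = +0.000000+0.000000i  (running Σ = +0.000000+0.000000i)
  m=-4: (+0.000000-0.000000i) × (-0.083146+0.069186i) = +0.000000+0.000000i  (running Σ = +0.000000+0.000000i)
  m=-3: (-0.000001-0.000001i) × (-0.286872-0.077819i) = +0.000000+0.000000i  (running Σ = +0.000000+0.000000i)
  m=-2: (-0.000159+0.000141i) × (-0.170705-0.472035i) = +0.000094+0.000051i  (running Σ = +0.000094+0.000051i)
  m=-1: (+0.007473+0.019694i) × (+0.206550-0.294337i) = +0.007340+0.001868i  (running Σ = +0.007435+0.001919i)
  m=0: (+1.016671-0.000000i) × (-0.265599+0.000000i) = -0.270027+0.000000i  (running Σ = -0.262592+0.001919i)
  m=1: (-0.007473+0.019694i) × (-0.206550-0.294337i) = +0.007340-0.001868i  (running Σ = -0.255252+0.000051i)
  m=2: (-0.000159-0.000141i) × (-0.170705+0.472035i) = +0.000094-0.000051i  (running Σ = -0.255158+0.000000i)
  m=3: (+0.000001-0.000001i) × (+0.286872-0.077819i) = +0.000000-0.000000i  (running Σ = -0.255158+0.000000i)
  m=4: (+0.000000+0.000000i) × (-0.083146-0.069186i) = +0.000000-0.000000i  (running Σ = -0.255158+0.000000i)
  m=5: (-0.000000-0.000000i) × (-0.002111+0.025648i) = +0.000000-0.000000i  (running Σ = -0.255158+0.000000i)
  m=6: (+0.000000-0.000000i) × (+0.003172-0.001858i) = +0.000000-0.000000i  (running Σ = -0.255158+0.000000i)
Accumulated sum -0.255158+0.000000i; after 4π/(2l+1) scaling, -0.246647+0.000000i ⇒ P_6 = -0.246647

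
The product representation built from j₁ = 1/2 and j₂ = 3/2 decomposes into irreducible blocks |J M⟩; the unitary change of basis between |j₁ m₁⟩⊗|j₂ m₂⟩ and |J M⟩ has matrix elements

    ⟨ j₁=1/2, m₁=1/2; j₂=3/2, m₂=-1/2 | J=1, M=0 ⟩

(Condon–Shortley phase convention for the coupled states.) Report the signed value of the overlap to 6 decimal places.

+0.707107

triangle: 1!*0!*2!/4! = 2/24
(j±m)!: 1!*0!*1!*2!*1!*1! = 2
prefactor² = (2J+1)*Δ*N² = 1/2
  k=0: +1/(0!*1!*0!*1!*0!*1!) = 1
Σ = 1  ⇒  CG² = 1/2*1² = 1/2
CG = +√(1/2) = +0.707107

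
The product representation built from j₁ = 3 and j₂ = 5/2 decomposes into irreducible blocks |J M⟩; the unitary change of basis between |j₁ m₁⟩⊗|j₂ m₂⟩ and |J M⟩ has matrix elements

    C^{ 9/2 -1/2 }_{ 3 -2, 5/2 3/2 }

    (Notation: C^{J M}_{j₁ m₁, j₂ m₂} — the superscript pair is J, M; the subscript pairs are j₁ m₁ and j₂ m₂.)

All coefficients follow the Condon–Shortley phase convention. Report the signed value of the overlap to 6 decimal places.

−√(361/1386) = -0.510355

√[10·1!5!4!/11! · 1!5!4!1!4!5!] = √(460800/77)
  +(−1)^0/∏(0,1,5,4,0,0)! = 1/2880  (running 1/2880)
  +(−1)^1/∏(1,0,4,3,1,1)! = -1/144  (running -19/2880)
⟨..|..⟩ = √(460800/77)·(-19/2880) = -0.510355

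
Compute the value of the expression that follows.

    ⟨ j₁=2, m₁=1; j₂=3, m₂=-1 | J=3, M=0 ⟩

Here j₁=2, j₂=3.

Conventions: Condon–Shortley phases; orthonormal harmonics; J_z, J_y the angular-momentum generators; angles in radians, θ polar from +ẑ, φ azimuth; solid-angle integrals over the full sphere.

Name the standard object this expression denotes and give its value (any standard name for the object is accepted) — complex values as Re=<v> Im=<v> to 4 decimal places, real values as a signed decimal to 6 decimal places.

This is a Clebsch–Gordan (vector-coupling) coefficient.
triangle: 2!·2!·4!/9! = 96/362880
(j±m)!: 3!·1!·2!·4!·3!·3! = 10368
prefactor² = (2J+1)·Δ·N² = 96/5
  k=0: +1/(0!·2!·1!·2!·1!·2!) = 1/8
  k=1: −1/(1!·1!·0!·1!·2!·3!) = -1/12
Σ = 1/24  ⇒  CG² = 96/5·(1/24)² = 1/30
CG = +√(1/30) = +0.182574

Clebsch–Gordan coefficient, +√(1/30) ≈ +0.182574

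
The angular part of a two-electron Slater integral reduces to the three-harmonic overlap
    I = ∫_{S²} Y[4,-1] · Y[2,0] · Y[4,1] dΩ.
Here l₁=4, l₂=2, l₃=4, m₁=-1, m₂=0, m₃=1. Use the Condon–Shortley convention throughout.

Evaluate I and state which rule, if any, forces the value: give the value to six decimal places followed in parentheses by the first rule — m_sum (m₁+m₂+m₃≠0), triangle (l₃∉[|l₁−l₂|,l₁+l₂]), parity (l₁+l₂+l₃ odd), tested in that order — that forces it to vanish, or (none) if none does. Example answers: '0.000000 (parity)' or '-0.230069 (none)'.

-0.139264 (none)

Checks pass: Σm=0; 10 even; l₃=4∈[2,6].
(2·4+1)(2·2+1)(2·4+1) = 405
Δ: 2! 6! 2! / 11! → 1/13860
sum: t=0:+1/192 t=1:−1/36 t=2:+1/192 = -5/288
3j²(4 2 4; 0 0 0) = Δ·Π!·Σ² = 20/693  (sign -1)
sum: t=0:+1/480 t=1:−1/48 t=2:+1/144 = -17/1440
3j²(4 2 4; -1 0 1) = Δ·Π!·Σ² = 289/13860  (sign +1)
combine: 4πI² = 405·20/693·289/13860 = 1445/5929
take √, sign -1: I = -0.13926381
No selection rule forces the value: the integral is nonzero (none).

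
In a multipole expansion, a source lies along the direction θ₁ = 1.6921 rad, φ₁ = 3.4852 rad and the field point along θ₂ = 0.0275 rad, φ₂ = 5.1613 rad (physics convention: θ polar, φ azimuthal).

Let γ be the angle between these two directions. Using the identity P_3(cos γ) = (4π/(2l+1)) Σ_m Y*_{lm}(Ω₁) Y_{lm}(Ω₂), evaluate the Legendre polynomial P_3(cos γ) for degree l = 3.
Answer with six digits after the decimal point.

Addition theorem: P_3(cos γ) = (4π/7) Σ_m Y*_{lm}(Ω₁) Y_{lm}(Ω₂), m = −3…3:
  m=-3: (-0.209807-0.350031i) × (-0.000008-0.000002i) = +0.000001+0.000003i  (running Σ = +0.000001+0.000003i)
  m=-2: (-0.094197-0.077304i) × (-0.000481+0.000604i) = +0.000092-0.000020i  (running Σ = +0.000093-0.000016i)
  m=-1: (+0.279939+0.100162i) × (+0.015412+0.031993i) = +0.001110+0.010500i  (running Σ = +0.001203+0.010483i)
  m=0: (+0.132164-0.000000i) × (+0.744660+0.000000i) = +0.098417+0.000000i  (running Σ = +0.099620+0.010483i)
  m=1: (-0.279939+0.100162i) × (-0.015412+0.031993i) = +0.001110-0.010500i  (running Σ = +0.100730-0.000016i)
  m=2: (-0.094197+0.077304i) × (-0.000481-0.000604i) = +0.000092+0.000020i  (running Σ = +0.100822+0.000003i)
  m=3: (+0.209807-0.350031i) × (+0.000008-0.000002i) = +0.000001-0.000003i  (running Σ = +0.100823+0.000000i)
Σ over m = +0.100823+0.000000i; ×(4π/7) → +0.180997+0.000000i. Real part: 0.180997

0.180997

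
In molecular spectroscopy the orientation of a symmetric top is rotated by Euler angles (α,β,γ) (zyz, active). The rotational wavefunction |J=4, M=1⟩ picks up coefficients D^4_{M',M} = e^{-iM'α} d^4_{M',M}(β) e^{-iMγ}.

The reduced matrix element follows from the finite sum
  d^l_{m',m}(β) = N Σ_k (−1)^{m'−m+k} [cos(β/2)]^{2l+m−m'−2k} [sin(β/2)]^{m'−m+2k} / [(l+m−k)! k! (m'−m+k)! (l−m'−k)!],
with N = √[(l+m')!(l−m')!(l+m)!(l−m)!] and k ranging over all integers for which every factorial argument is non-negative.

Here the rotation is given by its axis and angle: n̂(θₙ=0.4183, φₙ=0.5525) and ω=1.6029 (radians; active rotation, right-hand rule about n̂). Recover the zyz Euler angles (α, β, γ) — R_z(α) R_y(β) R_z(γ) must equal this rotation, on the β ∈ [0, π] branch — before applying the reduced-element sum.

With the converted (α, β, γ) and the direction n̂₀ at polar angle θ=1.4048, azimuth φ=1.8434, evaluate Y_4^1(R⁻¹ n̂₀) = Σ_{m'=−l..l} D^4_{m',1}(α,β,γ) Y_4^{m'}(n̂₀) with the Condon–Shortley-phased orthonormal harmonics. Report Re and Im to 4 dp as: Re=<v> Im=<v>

Re=-0.1810 Im=-0.0633

Axis–angle → zyz. n̂ = (sinθₙcosφₙ, sinθₙsinφₙ, cosθₙ) = (+0.345770, +0.213185, +0.913781), ω = 1.6029.
R = I cosω + sinω [n̂]ₓ + (1−cosω) n̂n̂ᵀ gives
  R = [+0.091296, -0.837231, +0.539175; +0.989389, +0.014808, -0.144535; +0.113025, +0.546649, +0.829699]
β = atan2(√(R₁₃²+R₂₃²), R₃₃) = 0.592228; α = atan2(R₂₃, R₁₃) mod 2π = 6.021276; γ = atan2(R₃₂, −R₃₁) mod 2π = 1.774683
Need the full column D^4_{m',1} for m'=−4..4 at α=6.0213, β=0.5922, γ=1.7747.
cos(β/2)=0.956478, sin(β/2)=0.291806
d^4_{-4,1}: single k=5 term ⇒ +0.013854;  D = -0.013154-0.004349i
d^4_{-3,1}: k∈[4..5] ⇒ +0.080277 -0.004483 = +0.075794;  D = -0.063350-0.041612i
d^4_{-2,1}: k∈[3..5] ⇒ +0.281300 -0.039273 +0.000731 = +0.242758;  D = -0.161472-0.181268i
d^4_{-1,1}: k∈[2..5] ⇒ +0.651983 -0.182052 +0.008472 -0.000053 = +0.478351;  D = -0.214844-0.427389i
d^4_{0,1}: k∈[1..4] ⇒ +0.955724 -0.533729 +0.049677 -0.000771 = +0.470901;  D = -0.095347-0.461147i
d^4_{1,1}: k∈[0..3] ⇒ +0.700485 -0.977974 +0.182052 -0.005648 = -0.101086;  D = -0.005862+0.100916i
d^4_{2,1}: k∈[0..2] ⇒ -0.906679 +0.421950 -0.026182 = -0.510911;  D = -0.160683+0.484986i
d^4_{3,1}: k∈[0..1] ⇒ +0.517495 -0.080277 = +0.437218;  D = +0.240279-0.365275i
d^4_{4,1}: single k=0 term ⇒ -0.148850;  D = -0.111212+0.098935i
Y_4^{m'}(θ=1.4048,φ=1.8434) and Σ D·Y over m':
  (-0.0132-0.0043i)·(+0.1935-0.3713i)  (-0.0633-0.0416i)·(+0.1448+0.1357i)  (-0.1615-0.1813i)·(+0.2250-0.1365i)  (-0.2148-0.4274i)·(+0.0583+0.2086i)  (-0.0953-0.4611i)·(+0.2335+0.0000i)  (-0.0059+0.1009i)·(-0.0583+0.2086i)  (-0.1607+0.4850i)·(+0.2250+0.1365i)  (+0.2403-0.3653i)·(-0.1448+0.1357i)  (-0.1112+0.0989i)·(+0.1935+0.3713i)
Y_4^1(R⁻¹ n̂) = -0.180961-0.063286i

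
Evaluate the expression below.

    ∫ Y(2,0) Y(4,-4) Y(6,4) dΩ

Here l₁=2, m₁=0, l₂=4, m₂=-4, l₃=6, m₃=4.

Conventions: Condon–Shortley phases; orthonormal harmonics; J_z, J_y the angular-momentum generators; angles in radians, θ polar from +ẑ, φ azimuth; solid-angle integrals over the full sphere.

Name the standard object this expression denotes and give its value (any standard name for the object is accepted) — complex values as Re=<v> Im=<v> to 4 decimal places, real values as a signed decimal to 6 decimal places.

This is a Gaunt coefficient — the integral of a triple product of spherical harmonics over the sphere.
Rules hold: Σm=0, L=12 even, 2≤6≤6.
N = 5·9·13 = 585
Δ = 0!·4!·8!/13! = 1/6435
Racah Σ t=0..0: t=0:+1/2304 = 1/2304
⇒ 3j(2 4 6; 0 0 0)² = 5/143, sgn +1
Racah Σ t=0..0: t=0:+1/161280 = 1/161280
⇒ 3j(2 4 6; 0 -4 4)² = 1/143, sgn +1
4πI² = N·(3j₀)²·(3jₘ)² = 225/1573
I = +1·√(0.143039/4π) = 0.10668957

Gaunt coefficient, +0.106690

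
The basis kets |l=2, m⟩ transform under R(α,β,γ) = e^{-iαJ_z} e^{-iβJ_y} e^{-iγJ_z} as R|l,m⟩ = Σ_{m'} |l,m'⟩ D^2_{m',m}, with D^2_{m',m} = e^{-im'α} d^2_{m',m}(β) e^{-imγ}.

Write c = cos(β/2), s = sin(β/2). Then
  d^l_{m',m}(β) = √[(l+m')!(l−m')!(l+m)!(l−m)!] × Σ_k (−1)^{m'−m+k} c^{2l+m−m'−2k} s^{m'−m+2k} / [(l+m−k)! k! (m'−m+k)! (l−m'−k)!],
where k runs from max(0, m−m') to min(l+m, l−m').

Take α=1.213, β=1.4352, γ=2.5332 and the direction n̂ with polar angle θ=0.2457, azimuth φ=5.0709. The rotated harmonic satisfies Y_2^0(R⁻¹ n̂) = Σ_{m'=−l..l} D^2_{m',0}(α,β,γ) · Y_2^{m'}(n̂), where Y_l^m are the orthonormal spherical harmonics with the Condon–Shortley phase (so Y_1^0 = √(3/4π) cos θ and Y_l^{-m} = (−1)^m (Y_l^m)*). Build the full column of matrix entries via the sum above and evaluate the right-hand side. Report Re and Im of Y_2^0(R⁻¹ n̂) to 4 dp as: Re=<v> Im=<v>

Need the full column D^2_{m',0} for m'=−2..2 at α=1.2130, β=1.4352, γ=2.5332.
cos(β/2)=0.753386, sin(β/2)=0.657578
d^2_{-2,0}: single k=2 term ⇒ +0.601182;  D = -0.453715+0.394414i
d^2_{-1,0}: k∈[1..2] ⇒ +0.688773 -0.524730 = +0.164043;  D = +0.057450+0.153654i
d^2_{0,0}: k∈[0..2] ⇒ +0.322159 -0.981726 +0.186978 = -0.472589;  D = -0.472589+0.000000i
d^2_{1,0}: k∈[0..1] ⇒ -0.688773 +0.524730 = -0.164043;  D = -0.057450+0.153654i
d^2_{2,0}: single k=0 term ⇒ +0.601182;  D = -0.453715-0.394414i
Y_2^{m'}(θ=0.2457,φ=5.0709) and Σ D·Y over m':
  (-0.4537+0.3944i)·(-0.0172+0.0150i)  (+0.0574+0.1537i)·(+0.0640+0.1707i)  (-0.4726+0.0000i)·(+0.5748+0.0000i)  (-0.0574+0.1537i)·(-0.0640+0.1707i)  (-0.4537-0.3944i)·(-0.0172-0.0150i)
Y_2^0(R⁻¹ n̂) = -0.312964+0.000000i

Re=-0.3130 Im=0.0000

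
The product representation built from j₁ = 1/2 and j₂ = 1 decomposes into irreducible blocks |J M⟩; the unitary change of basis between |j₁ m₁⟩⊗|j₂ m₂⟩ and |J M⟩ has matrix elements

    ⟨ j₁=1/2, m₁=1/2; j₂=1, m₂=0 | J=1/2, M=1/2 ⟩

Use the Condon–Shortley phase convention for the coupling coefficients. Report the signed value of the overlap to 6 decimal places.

+0.577350  (= +√(1/3))

j₁+j₂−J=1  J+j₁−j₂=0  J−j₁+j₂=1  j₁+j₂+J+1=3
(j₁±m₁, j₂±m₂, J±M) = (1,0,1,1,1,0)
P² = 1/3
sum k=0..0:
  [0] +1/1 = 1
S = 1
C² = P²·S² = 1/3 ; C = +0.577350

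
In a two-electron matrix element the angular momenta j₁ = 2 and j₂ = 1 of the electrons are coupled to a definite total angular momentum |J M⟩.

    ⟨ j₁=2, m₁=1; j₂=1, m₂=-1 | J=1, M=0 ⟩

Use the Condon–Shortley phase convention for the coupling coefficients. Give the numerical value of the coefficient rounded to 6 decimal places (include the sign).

√[3·2!2!0!/5! · 3!1!0!2!1!1!] = √(6/5)
  +(−1)^0/∏(0,2,1,0,1,0)! = 1/2  (running 1/2)
⟨..|..⟩ = √(6/5)·(1/2) = +0.547723

+0.547723  (= +√(3/10))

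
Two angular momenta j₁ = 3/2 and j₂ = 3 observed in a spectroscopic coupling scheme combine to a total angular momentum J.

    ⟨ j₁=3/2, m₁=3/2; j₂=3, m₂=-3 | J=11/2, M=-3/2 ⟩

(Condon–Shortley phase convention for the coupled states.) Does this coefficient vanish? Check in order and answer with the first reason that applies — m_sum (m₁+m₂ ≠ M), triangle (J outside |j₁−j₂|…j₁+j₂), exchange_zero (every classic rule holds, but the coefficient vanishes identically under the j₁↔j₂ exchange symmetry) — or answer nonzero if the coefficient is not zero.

m-sum: m₁+m₂ = 3/2+(-3) = -3/2, M = -3/2  ✓
triangle: need |j₁−j₂| ≤ J ≤ j₁+j₂, i.e. J ∈ [3/2, 9/2]; J = 11/2 is outside ✗ ⇒ coefficient is 0

triangle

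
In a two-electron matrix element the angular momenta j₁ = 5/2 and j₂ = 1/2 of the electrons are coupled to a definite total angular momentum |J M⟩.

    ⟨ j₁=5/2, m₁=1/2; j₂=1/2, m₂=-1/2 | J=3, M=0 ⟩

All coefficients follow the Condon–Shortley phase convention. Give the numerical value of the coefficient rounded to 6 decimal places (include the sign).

+0.707107  (= +√(1/2))

j₁+j₂−J=0  J+j₁−j₂=5  J−j₁+j₂=1  j₁+j₂+J+1=7
(j₁±m₁, j₂±m₂, J±M) = (3,2,0,1,3,3)
P² = 72
sum k=0..0:
  [0] +1/12 = 1/12
S = 1/12
C² = P²·S² = 1/2 ; C = +0.707107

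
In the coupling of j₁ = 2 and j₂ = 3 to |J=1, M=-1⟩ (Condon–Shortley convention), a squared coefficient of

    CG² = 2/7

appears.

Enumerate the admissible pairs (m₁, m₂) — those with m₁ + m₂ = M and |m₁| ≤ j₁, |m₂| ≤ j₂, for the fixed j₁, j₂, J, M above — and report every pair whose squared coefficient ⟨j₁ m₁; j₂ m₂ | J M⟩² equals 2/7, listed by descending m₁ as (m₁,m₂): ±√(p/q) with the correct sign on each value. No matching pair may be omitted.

Admissible pairs with m₁+m₂ = M = -1: (-2,1), (-1,0), (0,-1), (1,-2), (2,-3)
  (m₁,m₂)=(2,-3): CG² = 3/7, CG = +√(3/7)
  (m₁,m₂)=(1,-2): CG² = 2/7, CG = −√(2/7)   ← matches the target
  (m₁,m₂)=(0,-1): CG² = 6/35, CG = +√(6/35)
  (m₁,m₂)=(-1,0): CG² = 3/35, CG = −√(3/35)
  (m₁,m₂)=(-2,1): CG² = 1/35, CG = +√(1/35)
Pairs with CG² = 2/7: (1,-2): −√(2/7)

(1,-2): −√(2/7)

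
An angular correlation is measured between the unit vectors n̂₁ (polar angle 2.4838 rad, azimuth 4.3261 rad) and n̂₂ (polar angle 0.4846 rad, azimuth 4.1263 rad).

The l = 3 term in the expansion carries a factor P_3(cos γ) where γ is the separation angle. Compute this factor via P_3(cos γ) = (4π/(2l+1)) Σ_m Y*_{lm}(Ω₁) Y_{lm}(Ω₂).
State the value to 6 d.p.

0.444968

Addition theorem: P_3(cos γ) = (4π/7) Σ_m Y*_{lm}(Ω₁) Y_{lm}(Ω₂), m = −3…3:
  term(m=-3) = (0.003321, 0.002269)   from Y*(Ω₁)=(0.087367, 0.038173), Y(Ω₂)=(0.041442, 0.007862)
  term(m=-2) = (-0.054652, -0.023081)   from Y*(Ω₁)=(0.216472, -0.210992), Y(Ω₂)=(-0.076175, -0.180868)
  term(m=-1) = (0.181113, 0.036676)   from Y*(Ω₁)=(-0.158641, -0.390047), Y(Ω₂)=(-0.242732, 0.365612)
  term(m=+0) = (-0.011698, -0.000000)   from Y*(Ω₁)=(-0.038722, -0.000000), Y(Ω₂)=(0.302108, 0.000000)
  term(m=+1) = (0.181113, -0.036676)   from Y*(Ω₁)=(0.158641, -0.390047), Y(Ω₂)=(0.242732, 0.365612)
  term(m=+2) = (-0.054652, 0.023081)   from Y*(Ω₁)=(0.216472, 0.210992), Y(Ω₂)=(-0.076175, 0.180868)
  term(m=+3) = (0.003321, -0.002269)   from Y*(Ω₁)=(-0.087367, 0.038173), Y(Ω₂)=(-0.041442, 0.007862)
Accumulated sum (0.247866, 0.000000); after 4π/(2l+1) scaling, (0.444968, 0.000000) ⇒ P_3 = 0.444968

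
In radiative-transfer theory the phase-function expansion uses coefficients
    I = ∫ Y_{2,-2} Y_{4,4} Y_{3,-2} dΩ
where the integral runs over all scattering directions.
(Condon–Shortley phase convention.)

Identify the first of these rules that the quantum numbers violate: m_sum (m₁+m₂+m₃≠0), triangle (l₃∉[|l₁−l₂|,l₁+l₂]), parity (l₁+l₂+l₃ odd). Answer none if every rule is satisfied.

parity

azimuthal sum: -2 + 4 − 2 = 0  ✓
2 ≤ 3 ≤ 6 (triangle on l)  ✓
L = 2 + 4 + 3 = 9 (odd)  ✗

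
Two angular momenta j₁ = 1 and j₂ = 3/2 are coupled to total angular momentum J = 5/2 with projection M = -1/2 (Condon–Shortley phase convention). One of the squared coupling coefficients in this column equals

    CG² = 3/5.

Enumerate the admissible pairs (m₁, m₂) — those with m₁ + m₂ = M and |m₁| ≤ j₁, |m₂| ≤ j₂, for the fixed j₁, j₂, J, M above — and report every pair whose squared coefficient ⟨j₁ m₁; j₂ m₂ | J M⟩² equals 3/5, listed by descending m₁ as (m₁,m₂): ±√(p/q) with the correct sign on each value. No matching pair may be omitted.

Admissible pairs with m₁+m₂ = M = -1/2: (-1,1/2), (0,-1/2), (1,-3/2)
  (m₁,m₂)=(1,-3/2): CG² = 1/10, CG = +√(1/10)
  (m₁,m₂)=(0,-1/2): CG² = 3/5, CG = +√(3/5)   ← matches the target
  (m₁,m₂)=(-1,1/2): CG² = 3/10, CG = +√(3/10)
Pairs with CG² = 3/5: (0,-1/2): +√(3/5)

(0,-1/2): +√(3/5)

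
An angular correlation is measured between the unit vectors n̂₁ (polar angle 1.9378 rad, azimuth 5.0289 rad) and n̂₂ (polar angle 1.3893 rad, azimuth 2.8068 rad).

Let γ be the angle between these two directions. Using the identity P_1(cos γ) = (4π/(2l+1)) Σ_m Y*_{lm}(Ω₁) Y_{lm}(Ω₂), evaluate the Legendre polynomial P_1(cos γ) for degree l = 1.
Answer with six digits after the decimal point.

-0.621327

Addition theorem: P_1(cos γ) = (4π/3) Σ_m Y*_{lm}(Ω₁) Y_{lm}(Ω₂), m = −1…1:
  term(m=-1) = -0.06643 + 0.08715j   from Y*(Ω₁)=0.10037 - 0.30647j, Y(Ω₂)=-0.32095 - 0.11166j
  term(m=+0) = -0.01546 + 0.00000j   from Y*(Ω₁)=-0.17532 + 0.00000j, Y(Ω₂)=0.08819 + 0.00000j
  term(m=+1) = -0.06643 - 0.08715j   from Y*(Ω₁)=-0.10037 - 0.30647j, Y(Ω₂)=0.32095 - 0.11166j
Σ over m = -0.14833 + 0.00000j; ×(4π/3) → -0.62133 + 0.00000j. Real part: -0.621327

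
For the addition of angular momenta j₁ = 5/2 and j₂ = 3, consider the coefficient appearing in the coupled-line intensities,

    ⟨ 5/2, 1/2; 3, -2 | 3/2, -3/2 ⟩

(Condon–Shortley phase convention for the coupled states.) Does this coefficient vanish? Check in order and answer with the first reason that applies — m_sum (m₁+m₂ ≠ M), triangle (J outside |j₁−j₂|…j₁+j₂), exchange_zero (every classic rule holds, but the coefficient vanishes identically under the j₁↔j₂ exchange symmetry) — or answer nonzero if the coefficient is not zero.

m-sum: m₁+m₂ = 1/2+(-2) = -3/2, M = -3/2  ✓
triangle: |j₁−j₂| = 1/2 ≤ J = 3/2 ≤ j₁+j₂ = 11/2  ✓
exchange: j₁≠j₂ or m₁≠m₂ — the exchange symmetry imposes no constraint here
value check: CG = −√(2/7) = -0.534522 ≠ 0

nonzero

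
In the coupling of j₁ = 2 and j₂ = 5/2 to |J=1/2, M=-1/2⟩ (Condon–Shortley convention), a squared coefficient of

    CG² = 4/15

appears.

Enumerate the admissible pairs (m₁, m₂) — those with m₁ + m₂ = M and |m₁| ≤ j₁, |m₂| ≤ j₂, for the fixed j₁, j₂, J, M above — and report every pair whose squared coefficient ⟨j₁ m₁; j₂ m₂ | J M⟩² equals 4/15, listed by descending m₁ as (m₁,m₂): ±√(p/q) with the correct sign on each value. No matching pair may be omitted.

Admissible pairs with m₁+m₂ = M = -1/2: (-2,3/2), (-1,1/2), (0,-1/2), (1,-3/2), (2,-5/2)
  (m₁,m₂)=(2,-5/2): CG² = 1/3, CG = +√(1/3)
  (m₁,m₂)=(1,-3/2): CG² = 4/15, CG = −√(4/15)   ← matches the target
  (m₁,m₂)=(0,-1/2): CG² = 1/5, CG = +√(1/5)
  (m₁,m₂)=(-1,1/2): CG² = 2/15, CG = −√(2/15)
  (m₁,m₂)=(-2,3/2): CG² = 1/15, CG = +√(1/15)
Pairs with CG² = 4/15: (1,-3/2): −√(4/15)

(1,-3/2): −√(4/15)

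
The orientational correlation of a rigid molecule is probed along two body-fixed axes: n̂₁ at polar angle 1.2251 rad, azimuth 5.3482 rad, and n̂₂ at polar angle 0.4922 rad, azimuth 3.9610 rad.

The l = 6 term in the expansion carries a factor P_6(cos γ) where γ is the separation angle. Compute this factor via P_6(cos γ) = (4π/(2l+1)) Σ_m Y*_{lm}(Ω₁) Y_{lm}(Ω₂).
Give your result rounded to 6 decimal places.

Term-by-term m-sum for l=6 (normalisation 4π/13 = 0.966644):
  m=-6: Y*=0.26194 + 0.20892j  Y=0.00109 + 0.00527j  product -0.00082 + 0.00161j
  m=-5: Y*=-0.01566 + 0.41773j  Y=0.02006 - 0.02838j  product 0.01154 + 0.00883j
  m=-4: Y*=-0.06076 + 0.04142j  Y=-0.13298 + 0.01820j  product 0.00733 - 0.00661j
  m=-3: Y*=0.30137 + 0.10547j  Y=0.26043 + 0.21205j  product 0.05612 + 0.09137j
  m=-2: Y*=0.05368 + 0.17403j  Y=-0.03424 - 0.50262j  product 0.08563 - 0.03294j
  m=-1: Y*=0.15524 - 0.21034j  Y=-0.18814 + 0.20139j  product 0.01315 + 0.07084j
  m=+0: Y*=0.20679 + 0.00000j  Y=-0.33303 + 0.00000j  product -0.06887 + 0.00000j
  m=+1: Y*=-0.15524 - 0.21034j  Y=0.18814 + 0.20139j  product 0.01315 - 0.07084j
  m=+2: Y*=0.05368 - 0.17403j  Y=-0.03424 + 0.50262j  product 0.08563 + 0.03294j
  m=+3: Y*=-0.30137 + 0.10547j  Y=-0.26043 + 0.21205j  product 0.05612 - 0.09137j
  m=+4: Y*=-0.06076 - 0.04142j  Y=-0.13298 - 0.01820j  product 0.00733 + 0.00661j
  m=+5: Y*=0.01566 + 0.41773j  Y=-0.02006 - 0.02838j  product 0.01154 - 0.00883j
  m=+6: Y*=0.26194 - 0.20892j  Y=0.00109 - 0.00527j  product -0.00082 - 0.00161j
Σ over m = 0.27705 + 0.00000j; ×(4π/13) → 0.26781 + 0.00000j. Real part: 0.267813

0.267813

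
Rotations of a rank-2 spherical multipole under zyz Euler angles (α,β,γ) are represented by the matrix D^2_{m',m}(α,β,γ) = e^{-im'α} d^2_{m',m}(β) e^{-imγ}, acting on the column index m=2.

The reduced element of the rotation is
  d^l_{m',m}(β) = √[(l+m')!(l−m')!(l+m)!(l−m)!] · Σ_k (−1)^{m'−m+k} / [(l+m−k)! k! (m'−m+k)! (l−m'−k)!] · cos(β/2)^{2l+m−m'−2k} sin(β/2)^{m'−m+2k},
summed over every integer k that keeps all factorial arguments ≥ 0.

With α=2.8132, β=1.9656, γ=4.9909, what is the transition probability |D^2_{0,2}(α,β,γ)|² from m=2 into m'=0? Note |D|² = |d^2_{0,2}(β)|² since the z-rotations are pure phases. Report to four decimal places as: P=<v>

D^2_{0,2}(2.8132,1.9656,4.9909) = e^{-i·0·2.8132}·d^2_{0,2}(1.9656)·e^{-i·2·4.9909}. Compute d first:
Half-angle: c=0.554695, s=0.832054. N=√(2·2·24·1)=9.797959
Admissible k: 2..2 (factorial args all ≥0)
  k=2: (−1)^0·9.7980/(4)·0.5547^2·0.8321^2 = +0.521779
d^2_{0,2}(1.9656) = +0.521779
|D^2_{0,2}|² = |d^2_{0,2}(β)|² = (+0.521779)² = 0.272254 (the z-rotation phases have unit modulus)

P=0.2723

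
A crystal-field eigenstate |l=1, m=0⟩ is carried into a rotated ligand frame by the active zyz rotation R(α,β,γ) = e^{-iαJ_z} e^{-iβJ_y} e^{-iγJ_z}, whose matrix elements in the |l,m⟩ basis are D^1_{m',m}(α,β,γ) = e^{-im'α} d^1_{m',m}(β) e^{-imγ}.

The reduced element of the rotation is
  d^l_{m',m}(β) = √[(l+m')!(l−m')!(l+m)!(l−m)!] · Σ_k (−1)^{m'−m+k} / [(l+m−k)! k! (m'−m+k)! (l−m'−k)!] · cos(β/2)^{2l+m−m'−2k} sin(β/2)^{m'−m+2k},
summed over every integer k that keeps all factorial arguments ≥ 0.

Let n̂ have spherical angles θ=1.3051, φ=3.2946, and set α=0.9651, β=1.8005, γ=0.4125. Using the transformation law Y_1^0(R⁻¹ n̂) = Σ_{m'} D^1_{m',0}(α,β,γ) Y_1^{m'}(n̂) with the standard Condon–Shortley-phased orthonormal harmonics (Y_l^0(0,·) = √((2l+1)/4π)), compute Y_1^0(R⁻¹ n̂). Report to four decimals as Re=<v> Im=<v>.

Need the full column D^1_{m',0} for m'=−1..1 at α=0.9651, β=1.8005, γ=0.4125.
cos(β/2)=0.621414, sin(β/2)=0.783482
d^1_{-1,0}: single k=1 term ⇒ +0.688534;  D = +0.392006+0.566048i
d^1_{0,0}: k∈[0..1] ⇒ +0.386156 -0.613844 = -0.227689;  D = -0.227689+0.000000i
d^1_{1,0}: single k=0 term ⇒ -0.688534;  D = -0.392006+0.566048i
Y_1^{m'}(θ=1.3051,φ=3.2946) and Σ D·Y over m':
  (+0.3920+0.5660i)·(-0.3295+0.0508i)  (-0.2277+0.0000i)·(+0.1283+0.0000i)  (-0.3920+0.5660i)·(+0.3295+0.0508i)
Y_1^0(R⁻¹ n̂) = -0.345046+0.000000i

Re=-0.3450 Im=0.0000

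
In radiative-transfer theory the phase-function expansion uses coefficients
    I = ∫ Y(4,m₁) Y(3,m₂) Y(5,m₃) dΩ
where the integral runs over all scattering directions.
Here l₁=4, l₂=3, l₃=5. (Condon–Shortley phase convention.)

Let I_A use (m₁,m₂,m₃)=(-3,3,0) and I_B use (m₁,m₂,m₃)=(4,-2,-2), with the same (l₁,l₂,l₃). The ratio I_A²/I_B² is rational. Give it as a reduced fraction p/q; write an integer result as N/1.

45/56

l's match ⇒ only the (l;m) 3-j factors differ between A and B.
A: triangle coeff Δ(4,3,5) = 1/180180; Σ_t [2,2]: t=2:+1/5760 = 1/5760; (3j)²=5/572 [(4 3 5; -3 3 0)], sign=-1
B: triangle coeff Δ(4,3,5) = 1/180180; Σ_t [0,0]: t=0:+1/8640 = 1/8640; (3j)²=14/1287 [(4 3 5; 4 -2 -2)], sign=-1
I_A²/I_B² = (5/572)/(14/1287) = 45/56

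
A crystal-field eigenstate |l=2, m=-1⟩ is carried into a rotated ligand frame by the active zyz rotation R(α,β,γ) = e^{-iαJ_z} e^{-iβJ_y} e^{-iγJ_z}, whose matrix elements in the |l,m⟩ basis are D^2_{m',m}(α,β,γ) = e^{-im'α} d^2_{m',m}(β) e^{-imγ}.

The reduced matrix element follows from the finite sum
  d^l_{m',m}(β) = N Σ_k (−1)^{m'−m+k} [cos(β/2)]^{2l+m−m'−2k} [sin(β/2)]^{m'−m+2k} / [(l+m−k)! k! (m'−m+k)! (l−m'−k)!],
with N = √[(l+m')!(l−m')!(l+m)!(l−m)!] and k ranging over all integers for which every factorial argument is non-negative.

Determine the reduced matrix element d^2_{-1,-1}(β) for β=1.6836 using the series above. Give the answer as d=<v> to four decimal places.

d=-0.5436

d^2_{-1,-1}(β=1.6836) via the finite sum:
c=cos(1.683600/2)=0.666121, s=sin(1.683600/2)=0.745843; N=√[1·6·1·6]=6.000000
Admissible k: 0..1 (factorial args all ≥0)
  k=0: (−1)^0·6.0000/(6)·0.6661^4·0.7458^0 = +0.196885
  k=1: (−1)^1·6.0000/(2)·0.6661^2·0.7458^2 = -0.740497
d^2_{-1,-1}(1.6836) = +0.196885 -0.740497 = -0.543612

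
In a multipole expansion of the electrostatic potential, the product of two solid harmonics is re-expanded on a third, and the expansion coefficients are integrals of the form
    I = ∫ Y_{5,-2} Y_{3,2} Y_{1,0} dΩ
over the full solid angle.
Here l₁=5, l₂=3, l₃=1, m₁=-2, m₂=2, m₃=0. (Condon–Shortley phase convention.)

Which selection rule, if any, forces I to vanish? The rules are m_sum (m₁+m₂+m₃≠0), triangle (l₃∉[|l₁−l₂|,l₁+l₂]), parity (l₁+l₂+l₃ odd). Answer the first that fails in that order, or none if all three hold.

azimuthal sum: -2 + 2 + 0 = 0  ✓
l₃ must lie in [2,8]; have l₃=1  ✗
L = 5 + 3 + 1 = 9 (odd)

triangle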